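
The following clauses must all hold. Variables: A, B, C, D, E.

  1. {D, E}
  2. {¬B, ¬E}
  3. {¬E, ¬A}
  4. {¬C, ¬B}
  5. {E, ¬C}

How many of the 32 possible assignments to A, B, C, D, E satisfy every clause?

8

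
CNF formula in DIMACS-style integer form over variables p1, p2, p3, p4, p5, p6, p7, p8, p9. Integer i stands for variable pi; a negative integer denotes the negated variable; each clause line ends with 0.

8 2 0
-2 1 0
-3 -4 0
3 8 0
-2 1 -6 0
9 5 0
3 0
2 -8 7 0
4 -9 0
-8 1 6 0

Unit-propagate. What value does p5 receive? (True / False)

True

Unit clause (p3) sets p3 = True.
In (¬p4 ∨ ¬p3), ¬p3 is now false; ¬p4 must hold, so p4 = False.
(p4 ∨ ¬p9): since p4 = False, the clause reduces to (¬p9). p9 = False.
In (p9 ∨ p5), p9 is now false; p5 must hold, so p5 = True.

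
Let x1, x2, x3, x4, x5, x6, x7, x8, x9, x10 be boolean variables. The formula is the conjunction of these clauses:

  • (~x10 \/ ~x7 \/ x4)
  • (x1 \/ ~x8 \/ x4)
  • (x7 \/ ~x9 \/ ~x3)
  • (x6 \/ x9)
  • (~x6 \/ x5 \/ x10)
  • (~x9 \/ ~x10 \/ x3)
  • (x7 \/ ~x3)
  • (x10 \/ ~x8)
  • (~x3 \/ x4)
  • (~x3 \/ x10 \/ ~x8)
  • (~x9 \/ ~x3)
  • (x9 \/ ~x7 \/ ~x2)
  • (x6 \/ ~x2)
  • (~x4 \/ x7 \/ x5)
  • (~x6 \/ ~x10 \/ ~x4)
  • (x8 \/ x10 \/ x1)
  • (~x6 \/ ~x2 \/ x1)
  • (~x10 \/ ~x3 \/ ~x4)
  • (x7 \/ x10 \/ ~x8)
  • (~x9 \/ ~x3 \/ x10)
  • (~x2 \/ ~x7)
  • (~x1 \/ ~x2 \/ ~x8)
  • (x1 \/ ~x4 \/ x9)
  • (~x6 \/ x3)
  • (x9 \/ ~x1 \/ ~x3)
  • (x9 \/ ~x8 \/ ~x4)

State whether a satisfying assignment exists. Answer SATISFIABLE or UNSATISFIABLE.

SATISFIABLE

x2 occurs only negated in the remaining clauses — set x2 = False.
Branch on x1: take x1 = True.
Branch on x3: take x3 = False.
  then x6 is forced to False.
  then x9 is forced to True.
  then x10 is forced to False.
  then x8 is forced to False.
Set x4 = True and propagate.
The remaining clauses are satisfied by x5 = False, x7 = True.
Every clause has at least one true literal under this assignment.
So x1=T  x2=F  x3=F  x4=T  x5=F  x6=F  x7=T  x8=F  x9=T  x10=F is a satisfying assignment.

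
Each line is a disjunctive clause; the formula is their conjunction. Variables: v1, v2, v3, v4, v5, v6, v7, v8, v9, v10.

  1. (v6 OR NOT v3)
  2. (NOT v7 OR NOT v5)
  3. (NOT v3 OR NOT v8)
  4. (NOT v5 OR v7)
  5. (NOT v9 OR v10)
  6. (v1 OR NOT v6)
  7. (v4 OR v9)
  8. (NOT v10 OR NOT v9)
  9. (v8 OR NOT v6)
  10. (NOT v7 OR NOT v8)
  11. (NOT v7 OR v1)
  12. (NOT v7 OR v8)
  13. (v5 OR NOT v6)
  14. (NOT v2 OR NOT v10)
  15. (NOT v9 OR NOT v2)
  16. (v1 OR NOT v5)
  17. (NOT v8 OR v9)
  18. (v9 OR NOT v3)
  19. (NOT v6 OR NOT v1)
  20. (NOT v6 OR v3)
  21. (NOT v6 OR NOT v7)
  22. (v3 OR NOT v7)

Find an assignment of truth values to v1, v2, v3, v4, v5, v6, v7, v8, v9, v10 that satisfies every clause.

v2 occurs only negated in the remaining clauses — set v2 = False.
Pure literal: v4 appears only positively; assign v4 = True.
Branch on v1: take v1 = False.
  then v6 is forced to False.
  then v3 is forced to False.
  then v7 is forced to False.
  then v5 is forced to False.
Set v8 = False and propagate.
For the remaining variables, v9 = False, v10 = False works.

v1 = False, v2 = False, v3 = False, v4 = True, v5 = False, v6 = False, v7 = False, v8 = False, v9 = False, v10 = False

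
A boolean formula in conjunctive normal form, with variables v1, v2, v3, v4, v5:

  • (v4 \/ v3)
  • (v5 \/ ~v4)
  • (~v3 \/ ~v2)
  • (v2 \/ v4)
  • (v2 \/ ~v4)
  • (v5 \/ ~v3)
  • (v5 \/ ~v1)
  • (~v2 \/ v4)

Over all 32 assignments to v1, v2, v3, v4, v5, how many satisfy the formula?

Satisfying assignments:
  v1=F v2=T v3=F v4=T v5=T
  v1=T v2=T v3=F v4=T v5=T
That's 2 in total.

2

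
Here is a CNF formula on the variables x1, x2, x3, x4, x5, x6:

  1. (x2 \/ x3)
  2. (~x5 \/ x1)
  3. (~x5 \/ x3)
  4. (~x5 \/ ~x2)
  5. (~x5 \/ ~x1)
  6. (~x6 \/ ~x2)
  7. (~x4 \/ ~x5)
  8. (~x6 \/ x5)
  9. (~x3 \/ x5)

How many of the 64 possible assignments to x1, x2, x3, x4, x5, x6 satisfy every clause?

The models are:
  x1=0 x2=1 x3=0 x4=0 x5=0 x6=0
  x1=0 x2=1 x3=0 x4=1 x5=0 x6=0
  x1=1 x2=1 x3=0 x4=0 x5=0 x6=0
  x1=1 x2=1 x3=0 x4=1 x5=0 x6=0
That's 4 in total.

4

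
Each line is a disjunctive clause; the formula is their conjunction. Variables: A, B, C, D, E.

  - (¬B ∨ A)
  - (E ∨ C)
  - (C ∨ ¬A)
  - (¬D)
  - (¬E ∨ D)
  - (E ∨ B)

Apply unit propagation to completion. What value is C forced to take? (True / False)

(¬D) is a unit clause: D = False.
In (D ∨ ¬E), D is now false; ¬E must hold, so E = False.
(C ∨ E) with E = False leaves only C, so C = True.

True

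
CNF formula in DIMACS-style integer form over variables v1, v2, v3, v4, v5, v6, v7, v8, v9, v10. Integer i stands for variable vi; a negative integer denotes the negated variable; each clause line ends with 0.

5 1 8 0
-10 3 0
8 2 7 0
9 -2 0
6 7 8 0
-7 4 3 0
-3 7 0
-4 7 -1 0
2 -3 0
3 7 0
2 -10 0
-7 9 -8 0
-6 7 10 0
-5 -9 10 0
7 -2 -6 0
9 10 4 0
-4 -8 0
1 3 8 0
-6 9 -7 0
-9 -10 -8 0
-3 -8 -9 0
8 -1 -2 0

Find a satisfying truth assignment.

v1=T  v2=F  v3=F  v4=T  v5=F  v6=F  v7=T  v8=F  v9=T  v10=F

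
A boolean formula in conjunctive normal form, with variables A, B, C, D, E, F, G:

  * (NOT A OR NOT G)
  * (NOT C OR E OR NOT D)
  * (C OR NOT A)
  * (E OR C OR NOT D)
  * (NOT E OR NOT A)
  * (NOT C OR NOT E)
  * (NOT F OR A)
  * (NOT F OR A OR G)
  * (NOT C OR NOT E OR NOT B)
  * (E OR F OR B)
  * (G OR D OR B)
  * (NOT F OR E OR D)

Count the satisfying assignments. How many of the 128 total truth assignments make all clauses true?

12

Case analysis on E and A:
  E=1, A=1: a clause becomes empty — 0.
  E=1, A=0: 7 of the 32 assignments to (B,C,D,F,G) work.
  E=0, A=1: remaining (B,C,D,F,G) ∈ {(1,1,0,0,0)} — 1.
  E=0, A=0: remaining (B,C,D,F,G) ∈ {(1,0,0,0,0); (1,0,0,0,1); (1,1,0,0,0); (1,1,0,0,1)} — 4.
Total: 0 + 7 + 1 + 4 = 12.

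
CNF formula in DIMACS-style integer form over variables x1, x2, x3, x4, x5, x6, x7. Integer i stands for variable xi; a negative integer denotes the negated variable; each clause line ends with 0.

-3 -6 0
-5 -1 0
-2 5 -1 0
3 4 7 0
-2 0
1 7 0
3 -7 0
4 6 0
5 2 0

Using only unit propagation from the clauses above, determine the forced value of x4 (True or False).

(!x2) stands alone — x2 = False.
From (x2 || x5) and x2 = False: x5 = True.
From (!x1 || !x5) and x5 = True: x1 = False.
(x1 || x7): since x1 = False, the clause reduces to (x7). x7 = True.
In (!x7 || x3), !x7 is now false; x3 must hold, so x3 = True.
(!x6 || !x3): since x3 = True, the clause reduces to (!x6). x6 = False.
(x6 || x4) with x6 = False leaves only x4, so x4 = True.

True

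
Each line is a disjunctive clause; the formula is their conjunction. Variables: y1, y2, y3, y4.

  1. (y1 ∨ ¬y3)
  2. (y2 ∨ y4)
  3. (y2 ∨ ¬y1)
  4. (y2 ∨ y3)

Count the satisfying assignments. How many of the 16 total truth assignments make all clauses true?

The models are:
  y1=0 y2=1 y3=0 y4=0
  y1=0 y2=1 y3=0 y4=1
  y1=1 y2=1 y3=0 y4=0
  y1=1 y2=1 y3=0 y4=1
  y1=1 y2=1 y3=1 y4=0
  y1=1 y2=1 y3=1 y4=1
Count: 6.

6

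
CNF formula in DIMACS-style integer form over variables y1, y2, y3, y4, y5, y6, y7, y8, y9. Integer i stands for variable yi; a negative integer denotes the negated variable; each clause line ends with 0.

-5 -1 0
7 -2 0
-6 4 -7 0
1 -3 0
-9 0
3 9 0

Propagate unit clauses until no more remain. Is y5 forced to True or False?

False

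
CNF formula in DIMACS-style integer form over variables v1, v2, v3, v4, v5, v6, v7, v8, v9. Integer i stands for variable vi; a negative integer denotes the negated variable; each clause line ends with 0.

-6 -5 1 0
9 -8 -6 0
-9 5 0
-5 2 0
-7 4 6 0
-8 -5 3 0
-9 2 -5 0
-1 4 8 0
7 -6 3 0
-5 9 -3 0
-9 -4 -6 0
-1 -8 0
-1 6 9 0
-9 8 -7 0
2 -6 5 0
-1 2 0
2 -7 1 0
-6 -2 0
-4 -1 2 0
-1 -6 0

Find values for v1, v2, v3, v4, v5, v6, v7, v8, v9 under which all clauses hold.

v1=False, v2=False, v3=True, v4=True, v5=False, v6=False, v7=False, v8=True, v9=False

Branch on v1: take v1 = False.
Try v2 = False.
  then v5 is forced to False.
  then v9 is forced to False.
  then v6 is forced to False.
  then v7 is forced to False.
v3, v4, v8 are now unconstrained; take v3 = True, v4 = True, v8 = True.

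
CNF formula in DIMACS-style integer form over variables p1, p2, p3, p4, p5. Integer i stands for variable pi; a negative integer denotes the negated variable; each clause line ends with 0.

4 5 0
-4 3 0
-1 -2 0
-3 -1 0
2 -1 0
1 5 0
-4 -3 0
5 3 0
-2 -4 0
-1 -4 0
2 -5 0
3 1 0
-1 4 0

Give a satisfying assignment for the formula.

p1=False  p2=True  p3=True  p4=False  p5=True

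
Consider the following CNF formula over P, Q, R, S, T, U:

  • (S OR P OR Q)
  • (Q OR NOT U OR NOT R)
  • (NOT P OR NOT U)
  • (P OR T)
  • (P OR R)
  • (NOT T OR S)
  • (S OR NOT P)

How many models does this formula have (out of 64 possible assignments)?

11

Split on P, then S.
  P=1, S=1: forces U=0; Q, R, T free → 2^3 = 8.
  P=1, S=0: a clause becomes empty — 0.
  P=0, S=1: remaining (Q,R,T,U) ∈ {(0,1,1,0); (1,1,1,0); (1,1,1,1)} — 3.
  P=0, S=0: a clause becomes empty — 0.
Total: 8 + 0 + 3 + 0 = 11.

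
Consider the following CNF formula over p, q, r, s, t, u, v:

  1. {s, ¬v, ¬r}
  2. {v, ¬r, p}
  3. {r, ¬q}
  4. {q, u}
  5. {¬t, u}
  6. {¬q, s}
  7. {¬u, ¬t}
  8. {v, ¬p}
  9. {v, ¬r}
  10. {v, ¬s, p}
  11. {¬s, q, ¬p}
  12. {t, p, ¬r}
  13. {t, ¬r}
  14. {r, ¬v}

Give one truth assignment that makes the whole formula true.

p = F, q = F, r = F, s = F, t = F, u = T, v = F

Branch on p: take p = False.
Set q = False and propagate.
  then u is forced to True.
  then t is forced to False.
  then r is forced to False.
  then v is forced to False.
  then s is forced to False.
Every clause has at least one true literal under this assignment.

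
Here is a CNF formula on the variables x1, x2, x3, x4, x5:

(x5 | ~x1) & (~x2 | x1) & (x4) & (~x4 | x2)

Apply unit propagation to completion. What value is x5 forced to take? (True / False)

(x4) is a unit clause: x4 = True.
In (x2 | ~x4), ~x4 is now false; x2 must hold, so x2 = True.
(x1 | ~x2): since x2 = True, the clause reduces to (x1). x1 = True.
From (x5 | ~x1) and x1 = True: x5 = True.

True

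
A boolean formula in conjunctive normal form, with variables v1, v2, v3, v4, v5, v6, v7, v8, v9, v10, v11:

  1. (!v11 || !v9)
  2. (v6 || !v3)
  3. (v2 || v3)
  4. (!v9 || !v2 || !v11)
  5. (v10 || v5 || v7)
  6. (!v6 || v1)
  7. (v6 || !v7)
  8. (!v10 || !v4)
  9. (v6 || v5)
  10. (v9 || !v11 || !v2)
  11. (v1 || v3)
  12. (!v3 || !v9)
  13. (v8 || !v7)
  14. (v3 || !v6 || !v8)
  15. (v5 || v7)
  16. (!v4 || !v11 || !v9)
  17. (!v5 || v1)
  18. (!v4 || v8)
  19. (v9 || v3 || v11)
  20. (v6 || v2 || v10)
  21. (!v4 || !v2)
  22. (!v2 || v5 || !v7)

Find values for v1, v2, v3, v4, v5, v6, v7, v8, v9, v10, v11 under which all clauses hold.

Pure literal: v1 appears only positively; assign v1 = True.
v4 occurs only negated in the remaining clauses — set v4 = False.
Set v2 = False and propagate.
  then v3 is forced to True.
  then v6 is forced to True.
  then v9 is forced to False.
Branch on v5: take v5 = True.
For the remaining variables, v7 = False, v8 = True, v10 = True, v11 = False works.
Check each clause:
  1. (!v9 || !v11) — !v11 is true.
  2. (v6 || !v3) — v6 is true.
  3. (v2 || v3) — v3 is true.
  4. (!v11 || !v9 || !v2) — !v11 is true.
  5. (v10 || v7 || v5) — v10 is true.
  6. (v1 || !v6) — v1 is true.
  7. (v6 || !v7) — !v7 is true.
  8. (!v4 || !v10) — !v4 is true.
  9. (v5 || v6) — v5 is true.
  10. (v9 || !v11 || !v2) — !v11 is true.
  11. (v3 || v1) — v1 is true.
  12. (!v9 || !v3) — !v9 is true.
  13. (!v7 || v8) — v8 is true.
  14. (!v8 || !v6 || v3) — v3 is true.
  15. (v5 || v7) — v5 is true.
  16. (!v11 || !v9 || !v4) — !v4 is true.
  17. (!v5 || v1) — v1 is true.
  18. (v8 || !v4) — v8 is true.
  19. (v11 || v9 || v3) — v3 is true.
  20. (v10 || v6 || v2) — v10 is true.
  21. (!v4 || !v2) — !v4 is true.
  22. (!v2 || v5 || !v7) — !v7 is true.

v1 = True, v2 = False, v3 = True, v4 = False, v5 = True, v6 = True, v7 = False, v8 = True, v9 = False, v10 = True, v11 = False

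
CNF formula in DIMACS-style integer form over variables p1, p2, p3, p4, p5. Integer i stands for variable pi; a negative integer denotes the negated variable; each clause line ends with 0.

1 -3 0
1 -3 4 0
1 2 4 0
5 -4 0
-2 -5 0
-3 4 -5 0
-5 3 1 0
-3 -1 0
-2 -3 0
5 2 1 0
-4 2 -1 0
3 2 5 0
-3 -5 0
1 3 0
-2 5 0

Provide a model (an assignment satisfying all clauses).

Try p1 = True.
  then p3 is forced to False.
The remaining clauses are satisfied by p2 = False, p4 = False, p5 = True.

p1 = T  p2 = F  p3 = F  p4 = F  p5 = T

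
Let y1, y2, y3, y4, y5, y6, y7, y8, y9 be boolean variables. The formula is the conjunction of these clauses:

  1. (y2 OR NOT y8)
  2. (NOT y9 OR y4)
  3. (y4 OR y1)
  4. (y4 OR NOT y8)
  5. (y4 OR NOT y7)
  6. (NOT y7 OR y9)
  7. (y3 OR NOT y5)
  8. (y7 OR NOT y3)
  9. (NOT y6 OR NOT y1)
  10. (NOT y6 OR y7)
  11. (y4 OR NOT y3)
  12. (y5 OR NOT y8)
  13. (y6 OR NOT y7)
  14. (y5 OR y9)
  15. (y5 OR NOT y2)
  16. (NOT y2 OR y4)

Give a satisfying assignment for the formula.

Pure literal: y4 appears only positively; assign y4 = True.
y8 occurs only negated in the remaining clauses — set y8 = False.
Set y1 = False and propagate.
Try y2 = True.
  then y5 is forced to True.
  then y3 is forced to True.
  then y7 is forced to True.
  then y9 is forced to True.
  then y6 is forced to True.
Check each clause:
  1. (y2 OR NOT y8) — NOT y8 is true.
  2. (NOT y9 OR y4) — y4 is true.
  3. (y4 OR y1) — y4 is true.
  4. (NOT y8 OR y4) — NOT y8 is true.
  5. (NOT y7 OR y4) — y4 is true.
  6. (NOT y7 OR y9) — y9 is true.
  7. (y3 OR NOT y5) — y3 is true.
  8. (y7 OR NOT y3) — y7 is true.
  9. (NOT y1 OR NOT y6) — NOT y1 is true.
  10. (NOT y6 OR y7) — y7 is true.
  11. (NOT y3 OR y4) — y4 is true.
  12. (NOT y8 OR y5) — NOT y8 is true.
  13. (NOT y7 OR y6) — y6 is true.
  14. (y5 OR y9) — y9 is true.
  15. (NOT y2 OR y5) — y5 is true.
  16. (NOT y2 OR y4) — y4 is true.

y1=False, y2=True, y3=True, y4=True, y5=True, y6=True, y7=True, y8=False, y9=True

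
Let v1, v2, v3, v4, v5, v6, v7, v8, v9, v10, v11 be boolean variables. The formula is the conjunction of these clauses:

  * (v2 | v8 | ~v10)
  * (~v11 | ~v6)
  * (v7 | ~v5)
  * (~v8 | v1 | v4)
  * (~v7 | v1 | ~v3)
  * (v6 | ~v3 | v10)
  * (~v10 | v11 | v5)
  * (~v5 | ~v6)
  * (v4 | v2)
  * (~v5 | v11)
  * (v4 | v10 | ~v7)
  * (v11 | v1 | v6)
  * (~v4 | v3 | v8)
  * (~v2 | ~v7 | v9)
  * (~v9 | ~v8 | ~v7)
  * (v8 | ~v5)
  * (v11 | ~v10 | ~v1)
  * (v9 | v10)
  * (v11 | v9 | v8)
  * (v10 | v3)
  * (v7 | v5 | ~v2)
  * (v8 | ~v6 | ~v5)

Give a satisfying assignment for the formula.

v1=F, v2=F, v3=F, v4=T, v5=F, v6=F, v7=T, v8=T, v9=F, v10=T, v11=T

Branch on v1: take v1 = False.
Try v2 = False.
  then v4 is forced to True.
Set v3 = False and propagate.
  then v8 is forced to True.
  then v10 is forced to True.
For the remaining variables, v5 = False, v6 = False, v7 = True, v9 = False, v11 = True works.
Every clause has at least one true literal under this assignment.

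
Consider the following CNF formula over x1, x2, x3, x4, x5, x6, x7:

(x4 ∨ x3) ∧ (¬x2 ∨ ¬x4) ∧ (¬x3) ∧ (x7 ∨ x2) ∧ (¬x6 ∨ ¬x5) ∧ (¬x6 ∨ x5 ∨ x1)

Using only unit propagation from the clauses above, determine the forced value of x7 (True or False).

True

(¬x3) is a unit clause: x3 = False.
(x4 ∨ x3) with x3 = False leaves only x4, so x4 = True.
In (¬x2 ∨ ¬x4), ¬x4 is now false; ¬x2 must hold, so x2 = False.
(x7 ∨ x2): since x2 = False, the clause reduces to (x7). x7 = True.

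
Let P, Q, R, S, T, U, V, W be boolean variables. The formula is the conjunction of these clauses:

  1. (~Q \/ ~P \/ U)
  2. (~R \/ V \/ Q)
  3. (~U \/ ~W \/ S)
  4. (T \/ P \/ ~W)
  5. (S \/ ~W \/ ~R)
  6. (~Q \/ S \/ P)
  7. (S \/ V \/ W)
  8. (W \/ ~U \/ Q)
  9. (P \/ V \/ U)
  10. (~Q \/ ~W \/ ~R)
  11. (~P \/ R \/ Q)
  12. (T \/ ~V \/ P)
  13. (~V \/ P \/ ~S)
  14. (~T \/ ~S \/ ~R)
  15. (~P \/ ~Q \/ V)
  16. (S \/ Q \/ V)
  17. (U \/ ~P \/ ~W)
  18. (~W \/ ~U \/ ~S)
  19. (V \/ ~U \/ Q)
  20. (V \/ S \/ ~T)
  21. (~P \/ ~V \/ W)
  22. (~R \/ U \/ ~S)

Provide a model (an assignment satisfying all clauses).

P=F, Q=F, R=F, S=F, T=T, U=F, V=T, W=F

Try P = False.
Try Q = False.
For the remaining variables, R = False, S = False, T = True, U = False, V = True, W = False works.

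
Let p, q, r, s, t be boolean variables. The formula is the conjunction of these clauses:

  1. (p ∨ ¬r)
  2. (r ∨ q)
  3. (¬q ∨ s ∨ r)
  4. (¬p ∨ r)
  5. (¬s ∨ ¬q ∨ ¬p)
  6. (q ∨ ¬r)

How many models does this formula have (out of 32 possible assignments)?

Satisfying assignments:
  p=F q=T r=F s=T t=F
  p=F q=T r=F s=T t=T
  p=T q=T r=T s=F t=F
  p=T q=T r=T s=F t=T
Count: 4.

4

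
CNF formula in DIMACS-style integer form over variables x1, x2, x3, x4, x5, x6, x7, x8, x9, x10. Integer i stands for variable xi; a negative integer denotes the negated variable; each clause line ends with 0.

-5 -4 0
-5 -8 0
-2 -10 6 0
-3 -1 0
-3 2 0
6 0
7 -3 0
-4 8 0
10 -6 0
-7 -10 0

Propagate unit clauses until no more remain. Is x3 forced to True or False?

False

Unit clause (x6) sets x6 = True.
In (x10 OR NOT x6), NOT x6 is now false; x10 must hold, so x10 = True.
In (NOT x7 OR NOT x10), NOT x10 is now false; NOT x7 must hold, so x7 = False.
(x7 OR NOT x3) with x7 = False leaves only NOT x3, so x3 = False.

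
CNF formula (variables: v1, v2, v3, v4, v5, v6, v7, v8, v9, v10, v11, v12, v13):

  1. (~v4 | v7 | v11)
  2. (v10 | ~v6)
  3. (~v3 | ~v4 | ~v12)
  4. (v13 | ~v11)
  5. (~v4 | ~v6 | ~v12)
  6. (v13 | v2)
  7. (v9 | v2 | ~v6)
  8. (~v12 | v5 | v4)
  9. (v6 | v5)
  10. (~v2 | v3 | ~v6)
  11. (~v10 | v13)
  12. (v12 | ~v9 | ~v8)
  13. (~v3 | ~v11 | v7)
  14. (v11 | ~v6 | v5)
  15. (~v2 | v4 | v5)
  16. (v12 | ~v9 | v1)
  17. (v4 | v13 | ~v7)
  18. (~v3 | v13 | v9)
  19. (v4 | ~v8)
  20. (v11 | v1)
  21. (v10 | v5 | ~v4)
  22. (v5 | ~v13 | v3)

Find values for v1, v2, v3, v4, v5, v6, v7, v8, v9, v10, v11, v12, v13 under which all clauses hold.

v1=T  v2=T  v3=T  v4=F  v5=T  v6=T  v7=T  v8=F  v9=F  v10=T  v11=T  v12=F  v13=T

Check each clause:
  1. (~v4 | v11 | v7) — v11 is true.
  2. (~v6 | v10) — v10 is true.
  3. (~v4 | ~v12 | ~v3) — ~v4 is true.
  4. (~v11 | v13) — v13 is true.
  5. (~v4 | ~v6 | ~v12) — ~v4 is true.
  6. (v2 | v13) — v2 is true.
  7. (v9 | ~v6 | v2) — v2 is true.
  8. (v5 | ~v12 | v4) — ~v12 is true.
  9. (v5 | v6) — v5 is true.
  10. (~v6 | v3 | ~v2) — v3 is true.
  11. (v13 | ~v10) — v13 is true.
  12. (~v9 | v12 | ~v8) — ~v8 is true.
  13. (v7 | ~v3 | ~v11) — v7 is true.
  14. (v5 | v11 | ~v6) — v11 is true.
  15. (~v2 | v5 | v4) — v5 is true.
  16. (v12 | v1 | ~v9) — v1 is true.
  17. (~v7 | v4 | v13) — v13 is true.
  18. (v13 | v9 | ~v3) — v13 is true.
  19. (v4 | ~v8) — ~v8 is true.
  20. (v11 | v1) — v1 is true.
  21. (~v4 | v5 | v10) — v10 is true.
  22. (~v13 | v3 | v5) — v3 is true.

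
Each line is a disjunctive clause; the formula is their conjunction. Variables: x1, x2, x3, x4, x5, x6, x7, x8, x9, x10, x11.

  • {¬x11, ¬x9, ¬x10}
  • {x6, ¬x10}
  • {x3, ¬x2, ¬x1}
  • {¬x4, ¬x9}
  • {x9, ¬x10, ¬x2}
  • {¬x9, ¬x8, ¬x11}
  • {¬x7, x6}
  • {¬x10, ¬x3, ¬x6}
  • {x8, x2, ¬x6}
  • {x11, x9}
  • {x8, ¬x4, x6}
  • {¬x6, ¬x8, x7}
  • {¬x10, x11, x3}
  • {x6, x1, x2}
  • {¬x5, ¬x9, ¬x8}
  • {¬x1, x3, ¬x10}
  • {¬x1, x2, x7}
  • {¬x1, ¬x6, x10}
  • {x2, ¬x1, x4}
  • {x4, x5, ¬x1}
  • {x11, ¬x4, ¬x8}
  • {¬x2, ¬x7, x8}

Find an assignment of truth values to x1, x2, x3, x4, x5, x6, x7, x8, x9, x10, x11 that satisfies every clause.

x1=False, x2=True, x3=True, x4=False, x5=True, x6=False, x7=False, x8=True, x9=False, x10=False, x11=True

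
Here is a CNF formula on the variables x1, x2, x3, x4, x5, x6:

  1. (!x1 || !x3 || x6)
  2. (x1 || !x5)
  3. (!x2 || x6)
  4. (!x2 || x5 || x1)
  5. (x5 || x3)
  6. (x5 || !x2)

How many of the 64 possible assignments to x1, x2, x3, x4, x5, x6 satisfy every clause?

16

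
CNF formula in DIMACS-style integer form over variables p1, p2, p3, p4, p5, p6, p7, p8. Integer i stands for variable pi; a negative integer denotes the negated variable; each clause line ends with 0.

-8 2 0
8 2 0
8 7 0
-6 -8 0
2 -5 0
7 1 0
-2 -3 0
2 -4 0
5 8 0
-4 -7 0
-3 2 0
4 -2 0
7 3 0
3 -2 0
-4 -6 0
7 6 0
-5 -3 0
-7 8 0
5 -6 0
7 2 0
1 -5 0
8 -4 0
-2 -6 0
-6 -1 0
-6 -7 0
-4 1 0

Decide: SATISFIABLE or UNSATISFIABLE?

p2 = True:
  propagation gives p3=False; an empty clause results — contradiction.
p2 = False:
  propagation gives p8=False; an empty clause results — contradiction.
Every branch closes, so no satisfying assignment exists.

UNSATISFIABLE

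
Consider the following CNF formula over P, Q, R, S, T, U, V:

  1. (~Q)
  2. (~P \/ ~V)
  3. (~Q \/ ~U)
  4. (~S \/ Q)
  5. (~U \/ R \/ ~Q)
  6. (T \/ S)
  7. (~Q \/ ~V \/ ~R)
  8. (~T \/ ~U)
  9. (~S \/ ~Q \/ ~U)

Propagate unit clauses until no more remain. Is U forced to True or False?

Unit clause (~Q) sets Q = False.
In (~S \/ Q), Q is now false; ~S must hold, so S = False.
From (T \/ S) and S = False: T = True.
(~T \/ ~U): since T = True, the clause reduces to (~U). U = False.

False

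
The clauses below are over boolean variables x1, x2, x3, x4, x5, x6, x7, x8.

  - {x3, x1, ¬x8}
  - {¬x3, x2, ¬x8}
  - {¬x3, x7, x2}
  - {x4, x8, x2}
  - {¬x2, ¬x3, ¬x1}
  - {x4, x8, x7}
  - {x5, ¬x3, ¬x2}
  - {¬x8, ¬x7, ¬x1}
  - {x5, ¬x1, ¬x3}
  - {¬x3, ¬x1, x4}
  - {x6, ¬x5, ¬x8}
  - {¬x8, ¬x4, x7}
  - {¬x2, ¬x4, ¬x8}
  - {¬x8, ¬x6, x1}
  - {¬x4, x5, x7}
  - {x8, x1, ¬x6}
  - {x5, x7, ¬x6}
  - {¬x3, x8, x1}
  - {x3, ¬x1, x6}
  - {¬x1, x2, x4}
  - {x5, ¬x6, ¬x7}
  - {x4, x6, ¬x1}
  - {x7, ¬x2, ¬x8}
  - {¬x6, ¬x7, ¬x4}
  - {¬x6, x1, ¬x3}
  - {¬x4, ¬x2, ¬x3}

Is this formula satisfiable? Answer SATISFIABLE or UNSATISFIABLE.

SATISFIABLE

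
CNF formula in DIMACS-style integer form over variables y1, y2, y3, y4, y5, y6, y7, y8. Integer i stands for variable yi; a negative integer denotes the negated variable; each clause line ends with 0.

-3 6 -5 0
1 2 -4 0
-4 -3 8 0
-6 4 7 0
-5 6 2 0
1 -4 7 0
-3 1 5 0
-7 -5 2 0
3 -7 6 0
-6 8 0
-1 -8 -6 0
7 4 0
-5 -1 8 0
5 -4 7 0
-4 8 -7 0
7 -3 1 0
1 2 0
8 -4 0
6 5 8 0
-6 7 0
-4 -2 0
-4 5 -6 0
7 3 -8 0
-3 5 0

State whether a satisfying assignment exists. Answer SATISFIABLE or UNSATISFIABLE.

SATISFIABLE

Try y1 = False.
  then y2 is forced to True.
  then y4 is forced to False.
  then y7 is forced to True.
The remaining clauses are satisfied by y3 = False, y5 = False, y6 = True, y8 = True.
So y1=0, y2=1, y3=0, y4=0, y5=0, y6=1, y7=1, y8=1 is a satisfying assignment.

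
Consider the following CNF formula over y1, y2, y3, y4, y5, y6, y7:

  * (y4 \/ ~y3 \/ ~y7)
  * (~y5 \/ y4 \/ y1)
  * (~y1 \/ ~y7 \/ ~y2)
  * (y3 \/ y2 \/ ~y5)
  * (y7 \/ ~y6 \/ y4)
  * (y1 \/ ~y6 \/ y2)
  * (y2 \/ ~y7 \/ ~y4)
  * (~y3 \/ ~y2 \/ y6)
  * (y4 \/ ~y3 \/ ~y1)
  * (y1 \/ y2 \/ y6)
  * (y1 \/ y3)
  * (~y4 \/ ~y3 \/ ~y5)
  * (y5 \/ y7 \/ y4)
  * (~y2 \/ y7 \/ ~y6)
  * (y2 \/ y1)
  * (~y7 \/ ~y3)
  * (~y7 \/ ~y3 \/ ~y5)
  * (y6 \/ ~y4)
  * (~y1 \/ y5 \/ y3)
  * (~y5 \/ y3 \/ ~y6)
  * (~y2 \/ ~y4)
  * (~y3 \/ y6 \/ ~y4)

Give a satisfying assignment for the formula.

y1=T, y2=T, y3=F, y4=F, y5=T, y6=F, y7=F

Check each clause:
  1. (y4 \/ ~y7 \/ ~y3) — ~y7 is true.
  2. (~y5 \/ y1 \/ y4) — y1 is true.
  3. (~y2 \/ ~y1 \/ ~y7) — ~y7 is true.
  4. (y3 \/ ~y5 \/ y2) — y2 is true.
  5. (y7 \/ ~y6 \/ y4) — ~y6 is true.
  6. (y2 \/ ~y6 \/ y1) — y1 is true.
  7. (~y4 \/ ~y7 \/ y2) — ~y7 is true.
  8. (~y2 \/ y6 \/ ~y3) — ~y3 is true.
  9. (~y1 \/ y4 \/ ~y3) — ~y3 is true.
  10. (y1 \/ y2 \/ y6) — y1 is true.
  11. (y1 \/ y3) — y1 is true.
  12. (~y3 \/ ~y5 \/ ~y4) — ~y4 is true.
  13. (y7 \/ y4 \/ y5) — y5 is true.
  14. (~y6 \/ y7 \/ ~y2) — ~y6 is true.
  15. (y1 \/ y2) — y1 is true.
  16. (~y3 \/ ~y7) — ~y7 is true.
  17. (~y3 \/ ~y7 \/ ~y5) — ~y7 is true.
  18. (y6 \/ ~y4) — ~y4 is true.
  19. (y3 \/ ~y1 \/ y5) — y5 is true.
  20. (~y6 \/ ~y5 \/ y3) — ~y6 is true.
  21. (~y4 \/ ~y2) — ~y4 is true.
  22. (~y3 \/ ~y4 \/ y6) — ~y4 is true.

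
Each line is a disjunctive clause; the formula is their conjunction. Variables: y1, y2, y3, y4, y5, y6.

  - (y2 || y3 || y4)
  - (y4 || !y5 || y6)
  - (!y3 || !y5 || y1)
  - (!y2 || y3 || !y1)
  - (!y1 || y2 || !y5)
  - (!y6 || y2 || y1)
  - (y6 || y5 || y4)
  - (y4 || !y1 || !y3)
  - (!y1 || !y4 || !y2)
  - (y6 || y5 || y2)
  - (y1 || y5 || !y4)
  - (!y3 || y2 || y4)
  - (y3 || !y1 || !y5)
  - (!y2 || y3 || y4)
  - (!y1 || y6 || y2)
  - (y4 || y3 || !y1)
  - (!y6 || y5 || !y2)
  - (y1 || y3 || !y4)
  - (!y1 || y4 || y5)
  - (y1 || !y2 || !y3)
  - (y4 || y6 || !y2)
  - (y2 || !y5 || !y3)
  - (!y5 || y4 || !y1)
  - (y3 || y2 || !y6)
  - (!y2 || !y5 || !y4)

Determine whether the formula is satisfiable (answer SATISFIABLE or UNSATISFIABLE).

SATISFIABLE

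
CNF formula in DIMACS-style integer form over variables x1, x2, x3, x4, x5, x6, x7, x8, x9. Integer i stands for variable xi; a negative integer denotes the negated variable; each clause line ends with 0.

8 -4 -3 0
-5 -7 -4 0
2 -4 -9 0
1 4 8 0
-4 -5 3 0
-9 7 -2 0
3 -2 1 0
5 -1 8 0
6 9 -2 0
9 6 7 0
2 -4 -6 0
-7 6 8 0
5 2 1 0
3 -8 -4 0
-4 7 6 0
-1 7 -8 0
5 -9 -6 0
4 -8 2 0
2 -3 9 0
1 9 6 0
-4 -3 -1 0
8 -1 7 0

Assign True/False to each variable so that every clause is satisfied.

x1=False, x2=True, x3=True, x4=False, x5=False, x6=False, x7=True, x8=True, x9=True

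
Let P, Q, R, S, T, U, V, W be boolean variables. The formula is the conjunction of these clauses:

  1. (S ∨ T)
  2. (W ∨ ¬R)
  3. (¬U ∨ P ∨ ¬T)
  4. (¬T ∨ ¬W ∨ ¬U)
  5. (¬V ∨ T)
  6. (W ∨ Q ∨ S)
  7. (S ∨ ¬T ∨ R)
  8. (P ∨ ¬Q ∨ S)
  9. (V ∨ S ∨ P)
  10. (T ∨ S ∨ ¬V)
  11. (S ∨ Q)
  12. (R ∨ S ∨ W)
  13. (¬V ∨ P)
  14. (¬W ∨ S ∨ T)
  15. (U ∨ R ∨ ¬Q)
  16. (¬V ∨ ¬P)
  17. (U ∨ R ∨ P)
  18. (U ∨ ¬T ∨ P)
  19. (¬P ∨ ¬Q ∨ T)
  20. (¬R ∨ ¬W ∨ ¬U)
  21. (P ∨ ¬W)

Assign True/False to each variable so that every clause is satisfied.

S occurs only positively in the remaining clauses — set S = True.
Set P = True and propagate.
  then V is forced to False.
The remaining clauses are satisfied by Q = True, R = False, T = True, U = True, W = False.

P=T  Q=T  R=F  S=T  T=T  U=T  V=F  W=F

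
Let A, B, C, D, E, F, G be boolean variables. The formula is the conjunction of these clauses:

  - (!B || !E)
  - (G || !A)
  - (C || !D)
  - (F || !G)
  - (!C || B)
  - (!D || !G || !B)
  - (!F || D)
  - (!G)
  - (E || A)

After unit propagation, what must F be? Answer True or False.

False

(!G) is a unit clause: G = False.
In (!A || G), G is now false; !A must hold, so A = False.
(E || A): since A = False, the clause reduces to (E). E = True.
In (!B || !E), !E is now false; !B must hold, so B = False.
(B || !C) with B = False leaves only !C, so C = False.
In (C || !D), C is now false; !D must hold, so D = False.
From (D || !F) and D = False: F = False.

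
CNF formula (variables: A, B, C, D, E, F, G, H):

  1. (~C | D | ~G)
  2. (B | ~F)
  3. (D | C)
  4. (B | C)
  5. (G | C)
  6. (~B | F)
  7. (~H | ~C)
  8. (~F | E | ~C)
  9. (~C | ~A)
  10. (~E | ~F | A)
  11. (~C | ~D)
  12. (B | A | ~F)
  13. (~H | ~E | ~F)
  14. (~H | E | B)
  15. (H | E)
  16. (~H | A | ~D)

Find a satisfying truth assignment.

A = 1, B = 1, C = 0, D = 1, E = 1, F = 1, G = 1, H = 0

Check each clause:
  1. (~C | ~G | D) — D is true.
  2. (B | ~F) — B is true.
  3. (C | D) — D is true.
  4. (B | C) — B is true.
  5. (C | G) — G is true.
  6. (F | ~B) — F is true.
  7. (~H | ~C) — ~H is true.
  8. (~F | E | ~C) — ~C is true.
  9. (~C | ~A) — ~C is true.
  10. (~F | ~E | A) — A is true.
  11. (~C | ~D) — ~C is true.
  12. (B | ~F | A) — A is true.
  13. (~E | ~F | ~H) — ~H is true.
  14. (~H | E | B) — ~H is true.
  15. (E | H) — E is true.
  16. (~D | ~H | A) — ~H is true.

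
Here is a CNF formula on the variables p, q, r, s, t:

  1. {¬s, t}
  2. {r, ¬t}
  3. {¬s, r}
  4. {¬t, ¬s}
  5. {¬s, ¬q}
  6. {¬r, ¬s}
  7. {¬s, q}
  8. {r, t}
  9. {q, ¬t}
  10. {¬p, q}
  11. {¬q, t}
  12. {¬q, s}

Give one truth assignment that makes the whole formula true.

p=F, q=F, r=T, s=F, t=F

Pure literal: p appears only negated; assign p = False.
Branch on q: take q = False.
  then s is forced to False.
  then t is forced to False.
  then r is forced to True.
Every clause has at least one true literal under this assignment.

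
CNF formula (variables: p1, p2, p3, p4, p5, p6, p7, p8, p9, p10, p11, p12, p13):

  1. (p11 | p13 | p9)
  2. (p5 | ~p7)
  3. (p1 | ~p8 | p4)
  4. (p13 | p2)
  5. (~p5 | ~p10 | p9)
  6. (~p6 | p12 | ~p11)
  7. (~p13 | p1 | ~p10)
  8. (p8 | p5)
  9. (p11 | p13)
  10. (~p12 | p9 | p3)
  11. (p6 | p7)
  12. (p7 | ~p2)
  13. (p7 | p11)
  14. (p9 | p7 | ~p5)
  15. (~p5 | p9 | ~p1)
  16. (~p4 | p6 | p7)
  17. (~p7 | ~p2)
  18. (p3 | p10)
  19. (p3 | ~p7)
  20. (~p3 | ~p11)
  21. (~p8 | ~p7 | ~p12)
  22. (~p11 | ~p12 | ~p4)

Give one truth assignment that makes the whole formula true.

p1=T  p2=F  p3=T  p4=F  p5=T  p6=T  p7=T  p8=F  p9=T  p10=F  p11=F  p12=F  p13=T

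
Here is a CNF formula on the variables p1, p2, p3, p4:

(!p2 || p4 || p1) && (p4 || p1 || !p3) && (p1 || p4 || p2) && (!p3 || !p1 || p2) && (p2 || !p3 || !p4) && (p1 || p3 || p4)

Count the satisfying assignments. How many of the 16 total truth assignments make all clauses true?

Split on p1, then p4.
  p1=T, p4=T: remaining (p2,p3) ∈ {(F,F); (T,F); (T,T)} — 3.
  p1=T, p4=F: remaining (p2,p3) ∈ {(F,F); (T,F); (T,T)} — 3.
  p1=F, p4=T: remaining (p2,p3) ∈ {(F,F); (T,F); (T,T)} — 3.
  p1=F, p4=F: a clause becomes empty — 0.
Total: 3 + 3 + 3 + 0 = 9.

9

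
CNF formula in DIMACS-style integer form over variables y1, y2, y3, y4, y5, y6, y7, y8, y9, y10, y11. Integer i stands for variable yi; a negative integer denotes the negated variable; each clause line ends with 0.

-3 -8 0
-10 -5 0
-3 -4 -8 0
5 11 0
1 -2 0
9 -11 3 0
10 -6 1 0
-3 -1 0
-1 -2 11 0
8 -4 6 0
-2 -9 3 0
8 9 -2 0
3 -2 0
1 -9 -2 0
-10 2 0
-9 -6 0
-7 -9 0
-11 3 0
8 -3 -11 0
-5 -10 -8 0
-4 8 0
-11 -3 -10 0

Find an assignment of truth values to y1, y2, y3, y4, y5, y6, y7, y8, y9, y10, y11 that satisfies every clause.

y1=0  y2=0  y3=1  y4=0  y5=1  y6=0  y7=1  y8=0  y9=0  y10=0  y11=0

Check each clause:
  1. (~y3 | ~y8) — ~y8 is true.
  2. (~y10 | ~y5) — ~y10 is true.
  3. (~y4 | ~y8 | ~y3) — ~y8 is true.
  4. (y5 | y11) — y5 is true.
  5. (~y2 | y1) — ~y2 is true.
  6. (~y11 | y3 | y9) — y3 is true.
  7. (~y6 | y1 | y10) — ~y6 is true.
  8. (~y3 | ~y1) — ~y1 is true.
  9. (y11 | ~y2 | ~y1) — ~y2 is true.
  10. (~y4 | y6 | y8) — ~y4 is true.
  11. (y3 | ~y9 | ~y2) — y3 is true.
  12. (~y2 | y9 | y8) — ~y2 is true.
  13. (~y2 | y3) — y3 is true.
  14. (y1 | ~y9 | ~y2) — ~y2 is true.
  15. (~y10 | y2) — ~y10 is true.
  16. (~y9 | ~y6) — ~y6 is true.
  17. (~y7 | ~y9) — ~y9 is true.
  18. (y3 | ~y11) — y3 is true.
  19. (~y3 | ~y11 | y8) — ~y11 is true.
  20. (~y10 | ~y5 | ~y8) — ~y8 is true.
  21. (y8 | ~y4) — ~y4 is true.
  22. (~y10 | ~y11 | ~y3) — ~y11 is true.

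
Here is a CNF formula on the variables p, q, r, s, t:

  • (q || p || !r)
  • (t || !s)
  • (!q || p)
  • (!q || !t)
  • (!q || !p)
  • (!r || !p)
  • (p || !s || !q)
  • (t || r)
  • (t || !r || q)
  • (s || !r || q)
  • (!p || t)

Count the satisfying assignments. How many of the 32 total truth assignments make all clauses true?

4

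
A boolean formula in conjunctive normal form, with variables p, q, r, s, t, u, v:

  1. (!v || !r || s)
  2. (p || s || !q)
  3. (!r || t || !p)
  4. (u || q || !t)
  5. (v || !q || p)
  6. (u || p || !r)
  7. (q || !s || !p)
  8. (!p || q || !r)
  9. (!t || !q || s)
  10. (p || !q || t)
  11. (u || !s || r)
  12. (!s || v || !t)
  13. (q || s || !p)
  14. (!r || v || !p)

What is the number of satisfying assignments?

Split on p, then q.
  p=T, q=T: 9 of the 32 assignments to (r,s,t,u,v) work.
  p=T, q=F: a clause becomes empty — 0.
  p=F, q=T: remaining (r,s,t,u,v) ∈ {(F,T,T,T,T); (T,T,T,T,T)} — 2.
  p=F, q=F: 14 of the 32 assignments to (r,s,t,u,v) work.
Total: 9 + 0 + 2 + 14 = 25.

25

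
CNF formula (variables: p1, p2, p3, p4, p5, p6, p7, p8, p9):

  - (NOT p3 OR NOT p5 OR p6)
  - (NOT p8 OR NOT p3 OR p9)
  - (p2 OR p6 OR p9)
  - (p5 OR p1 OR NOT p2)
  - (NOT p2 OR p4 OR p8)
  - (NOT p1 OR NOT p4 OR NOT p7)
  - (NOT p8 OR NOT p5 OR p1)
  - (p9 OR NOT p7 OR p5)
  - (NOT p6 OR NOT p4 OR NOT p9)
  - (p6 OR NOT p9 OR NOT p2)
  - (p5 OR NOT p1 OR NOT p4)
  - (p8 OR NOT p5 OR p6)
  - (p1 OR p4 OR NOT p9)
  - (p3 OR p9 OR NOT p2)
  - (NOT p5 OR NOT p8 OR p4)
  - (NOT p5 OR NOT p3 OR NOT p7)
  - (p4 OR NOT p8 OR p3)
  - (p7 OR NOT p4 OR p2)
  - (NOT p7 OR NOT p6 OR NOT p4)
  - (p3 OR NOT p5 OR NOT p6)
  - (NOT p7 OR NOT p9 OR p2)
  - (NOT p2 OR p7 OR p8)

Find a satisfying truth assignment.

p1=T  p2=F  p3=T  p4=F  p5=T  p6=T  p7=F  p8=F  p9=F

Branch on p1: take p1 = True.
Branch on p2: take p2 = False.
Set p3 = True and propagate.
The remaining clauses are satisfied by p4 = False, p5 = True, p6 = True, p7 = False, p8 = False, p9 = False.
Check each clause:
  1. (NOT p3 OR p6 OR NOT p5) — p6 is true.
  2. (NOT p8 OR NOT p3 OR p9) — NOT p8 is true.
  3. (p9 OR p2 OR p6) — p6 is true.
  4. (p1 OR NOT p2 OR p5) — p1 is true.
  5. (NOT p2 OR p4 OR p8) — NOT p2 is true.
  6. (NOT p7 OR NOT p1 OR NOT p4) — NOT p7 is true.
  7. (NOT p8 OR NOT p5 OR p1) — NOT p8 is true.
  8. (p5 OR NOT p7 OR p9) — p5 is true.
  9. (NOT p4 OR NOT p9 OR NOT p6) — NOT p4 is true.
  10. (NOT p9 OR p6 OR NOT p2) — p6 is true.
  11. (NOT p1 OR NOT p4 OR p5) — NOT p4 is true.
  12. (p8 OR NOT p5 OR p6) — p6 is true.
  13. (NOT p9 OR p4 OR p1) — p1 is true.
  14. (NOT p2 OR p3 OR p9) — p3 is true.
  15. (NOT p8 OR p4 OR NOT p5) — NOT p8 is true.
  16. (NOT p3 OR NOT p5 OR NOT p7) — NOT p7 is true.
  17. (p4 OR p3 OR NOT p8) — NOT p8 is true.
  18. (p7 OR NOT p4 OR p2) — NOT p4 is true.
  19. (NOT p4 OR NOT p6 OR NOT p7) — NOT p7 is true.
  20. (p3 OR NOT p6 OR NOT p5) — p3 is true.
  21. (NOT p9 OR p2 OR NOT p7) — NOT p7 is true.
  22. (p8 OR NOT p2 OR p7) — NOT p2 is true.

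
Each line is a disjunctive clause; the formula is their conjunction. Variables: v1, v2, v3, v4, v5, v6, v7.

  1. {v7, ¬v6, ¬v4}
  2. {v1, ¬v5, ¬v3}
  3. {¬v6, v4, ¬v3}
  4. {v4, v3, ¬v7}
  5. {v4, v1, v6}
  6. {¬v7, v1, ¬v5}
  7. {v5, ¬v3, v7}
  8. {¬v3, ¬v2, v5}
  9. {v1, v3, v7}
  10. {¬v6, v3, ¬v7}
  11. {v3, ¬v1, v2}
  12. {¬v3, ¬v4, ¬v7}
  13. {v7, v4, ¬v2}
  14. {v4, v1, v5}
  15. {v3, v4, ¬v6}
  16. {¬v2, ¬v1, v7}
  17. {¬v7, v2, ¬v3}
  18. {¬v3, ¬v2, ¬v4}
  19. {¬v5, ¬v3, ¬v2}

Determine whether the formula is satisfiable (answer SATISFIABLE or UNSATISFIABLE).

Set v1 = False and propagate.
Branch on v2: take v2 = False.
For the remaining variables, v3 = False, v4 = True, v5 = False, v6 = False, v7 = True works.
Every clause has at least one true literal under this assignment.
So v1=F, v2=F, v3=F, v4=T, v5=F, v6=F, v7=T is a satisfying assignment.

SATISFIABLE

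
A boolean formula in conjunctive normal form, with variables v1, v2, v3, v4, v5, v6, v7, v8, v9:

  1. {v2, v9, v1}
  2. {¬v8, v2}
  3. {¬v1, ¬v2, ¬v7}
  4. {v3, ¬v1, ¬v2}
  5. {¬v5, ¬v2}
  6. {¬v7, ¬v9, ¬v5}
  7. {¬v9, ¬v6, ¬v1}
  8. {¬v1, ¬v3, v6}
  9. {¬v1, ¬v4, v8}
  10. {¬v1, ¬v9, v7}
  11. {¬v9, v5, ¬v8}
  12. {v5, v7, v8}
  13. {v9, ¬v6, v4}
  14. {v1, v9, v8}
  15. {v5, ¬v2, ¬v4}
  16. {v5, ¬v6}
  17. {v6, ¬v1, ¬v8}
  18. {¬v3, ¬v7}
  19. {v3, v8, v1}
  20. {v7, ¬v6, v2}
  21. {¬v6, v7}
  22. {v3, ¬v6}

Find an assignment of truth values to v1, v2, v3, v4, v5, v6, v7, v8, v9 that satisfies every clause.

v1=F  v2=F  v3=T  v4=T  v5=T  v6=F  v7=F  v8=F  v9=T

Check each clause:
  1. {v1, v2, v9} — v9 is true.
  2. {¬v8, v2} — ¬v8 is true.
  3. {¬v2, ¬v1, ¬v7} — ¬v7 is true.
  4. {v3, ¬v2, ¬v1} — v3 is true.
  5. {¬v5, ¬v2} — ¬v2 is true.
  6. {¬v5, ¬v9, ¬v7} — ¬v7 is true.
  7. {¬v9, ¬v6, ¬v1} — ¬v6 is true.
  8. {¬v1, ¬v3, v6} — ¬v1 is true.
  9. {v8, ¬v1, ¬v4} — ¬v1 is true.
  10. {v7, ¬v1, ¬v9} — ¬v1 is true.
  11. {¬v9, ¬v8, v5} — ¬v8 is true.
  12. {v5, v7, v8} — v5 is true.
  13. {v9, ¬v6, v4} — v9 is true.
  14. {v8, v1, v9} — v9 is true.
  15. {¬v2, ¬v4, v5} — v5 is true.
  16. {¬v6, v5} — ¬v6 is true.
  17. {¬v8, ¬v1, v6} — ¬v8 is true.
  18. {¬v3, ¬v7} — ¬v7 is true.
  19. {v3, v8, v1} — v3 is true.
  20. {v2, ¬v6, v7} — ¬v6 is true.
  21. {¬v6, v7} — ¬v6 is true.
  22. {v3, ¬v6} — ¬v6 is true.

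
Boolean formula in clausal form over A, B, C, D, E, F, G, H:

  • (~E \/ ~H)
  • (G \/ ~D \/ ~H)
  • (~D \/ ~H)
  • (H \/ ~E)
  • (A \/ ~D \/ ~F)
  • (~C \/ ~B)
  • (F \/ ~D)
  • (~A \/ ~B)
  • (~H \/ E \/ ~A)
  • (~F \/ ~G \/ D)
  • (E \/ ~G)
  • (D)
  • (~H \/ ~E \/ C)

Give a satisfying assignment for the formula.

A=T, B=F, C=T, D=T, E=F, F=T, G=F, H=F

Check each clause:
  1. (~E \/ ~H) — ~H is true.
  2. (G \/ ~H \/ ~D) — ~H is true.
  3. (~D \/ ~H) — ~H is true.
  4. (~E \/ H) — ~E is true.
  5. (~F \/ ~D \/ A) — A is true.
  6. (~C \/ ~B) — ~B is true.
  7. (F \/ ~D) — F is true.
  8. (~B \/ ~A) — ~B is true.
  9. (E \/ ~H \/ ~A) — ~H is true.
  10. (~F \/ D \/ ~G) — ~G is true.
  11. (E \/ ~G) — ~G is true.
  12. (D) — D is true.
  13. (~E \/ ~H \/ C) — ~H is true.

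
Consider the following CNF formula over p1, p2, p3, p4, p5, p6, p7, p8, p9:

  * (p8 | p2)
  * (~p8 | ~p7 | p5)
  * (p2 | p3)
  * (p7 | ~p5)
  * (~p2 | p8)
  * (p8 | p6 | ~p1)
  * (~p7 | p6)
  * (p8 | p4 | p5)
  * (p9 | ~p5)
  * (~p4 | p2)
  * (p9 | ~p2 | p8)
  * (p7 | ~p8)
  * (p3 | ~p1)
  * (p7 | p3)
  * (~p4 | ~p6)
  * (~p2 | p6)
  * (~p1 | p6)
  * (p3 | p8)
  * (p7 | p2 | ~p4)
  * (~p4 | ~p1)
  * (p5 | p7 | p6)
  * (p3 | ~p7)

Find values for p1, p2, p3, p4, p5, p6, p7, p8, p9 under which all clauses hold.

Pure literal: p1 appears only negated; assign p1 = False.
p3 occurs only positively in the remaining clauses — set p3 = True.
Branch on p2: take p2 = True.
  then p8 is forced to True.
  then p7 is forced to True.
  then p5 is forced to True.
  then p6 is forced to True.
  then p9 is forced to True.
  then p4 is forced to False.

p1 = F, p2 = T, p3 = T, p4 = F, p5 = T, p6 = T, p7 = T, p8 = T, p9 = T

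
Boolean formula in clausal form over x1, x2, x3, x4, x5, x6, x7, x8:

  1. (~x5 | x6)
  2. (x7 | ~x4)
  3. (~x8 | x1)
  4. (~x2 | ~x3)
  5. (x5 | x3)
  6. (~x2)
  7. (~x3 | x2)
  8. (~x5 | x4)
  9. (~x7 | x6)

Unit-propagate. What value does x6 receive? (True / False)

Unit clause (~x2) sets x2 = False.
In (x2 | ~x3), x2 is now false; ~x3 must hold, so x3 = False.
From (x5 | x3) and x3 = False: x5 = True.
In (x6 | ~x5), ~x5 is now false; x6 must hold, so x6 = True.

True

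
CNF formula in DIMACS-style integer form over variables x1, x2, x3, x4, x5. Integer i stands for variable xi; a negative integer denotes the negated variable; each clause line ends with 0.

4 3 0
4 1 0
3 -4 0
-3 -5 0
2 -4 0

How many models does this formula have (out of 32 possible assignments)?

The models are:
  x1=0 x2=1 x3=1 x4=1 x5=0
  x1=1 x2=0 x3=1 x4=0 x5=0
  x1=1 x2=1 x3=1 x4=0 x5=0
  x1=1 x2=1 x3=1 x4=1 x5=0
Count: 4.

4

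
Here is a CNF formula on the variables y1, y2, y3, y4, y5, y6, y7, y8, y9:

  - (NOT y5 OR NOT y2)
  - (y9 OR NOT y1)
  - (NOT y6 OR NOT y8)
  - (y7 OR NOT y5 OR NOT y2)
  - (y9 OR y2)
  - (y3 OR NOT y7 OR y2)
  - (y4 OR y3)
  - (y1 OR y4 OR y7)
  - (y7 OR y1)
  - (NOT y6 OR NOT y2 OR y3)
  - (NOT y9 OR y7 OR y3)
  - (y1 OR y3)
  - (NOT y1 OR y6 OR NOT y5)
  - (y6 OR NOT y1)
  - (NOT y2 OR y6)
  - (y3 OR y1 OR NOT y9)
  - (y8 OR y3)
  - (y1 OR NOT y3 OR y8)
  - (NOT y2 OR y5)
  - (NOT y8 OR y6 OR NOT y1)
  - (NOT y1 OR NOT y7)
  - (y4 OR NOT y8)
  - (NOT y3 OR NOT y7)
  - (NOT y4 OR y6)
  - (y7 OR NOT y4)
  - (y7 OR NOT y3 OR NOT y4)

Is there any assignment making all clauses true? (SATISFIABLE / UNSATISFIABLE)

Try y1 = True.
  then y9 is forced to True.
  then y6 is forced to True.
  then y8 is forced to False.
  then y3 is forced to True.
  then y7 is forced to False.
  then y4 is forced to False.
Set y2 = False and propagate.
y5 is now unconstrained; take y5 = True.
Every clause has at least one true literal under this assignment.
So y1=1  y2=0  y3=1  y4=0  y5=1  y6=1  y7=0  y8=0  y9=1 is a satisfying assignment.

SATISFIABLE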